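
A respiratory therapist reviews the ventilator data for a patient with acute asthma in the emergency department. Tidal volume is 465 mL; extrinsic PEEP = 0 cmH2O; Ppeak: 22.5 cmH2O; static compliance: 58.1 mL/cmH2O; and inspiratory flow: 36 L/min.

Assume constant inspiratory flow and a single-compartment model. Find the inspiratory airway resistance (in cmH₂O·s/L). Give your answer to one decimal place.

24.2

Flow: 36 L/min ÷ 60 = 0.6 L/s.
Equation of motion (constant flow): PIP = Vt/C + R·V̇ + PEEP.
R·V̇ = PIP − Vt/C − PEEP = 22.5 − 465/58.1 − 0 = 22.5 − 8.003 − 0 = 14.497 cmH2O.
R = 14.497 / 0.6 = 24.162 cmH2O·s/L.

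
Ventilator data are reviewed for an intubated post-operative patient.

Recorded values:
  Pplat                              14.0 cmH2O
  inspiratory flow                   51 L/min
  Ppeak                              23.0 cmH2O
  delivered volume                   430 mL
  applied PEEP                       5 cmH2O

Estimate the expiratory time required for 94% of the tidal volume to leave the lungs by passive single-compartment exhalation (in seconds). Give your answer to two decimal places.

1.42

Flow: 51 L/min ÷ 60 = 0.85 L/s.
R = (PIP − Pplat)/V̇ = (23.0 − 14.0) / 0.85 = 9.0/0.85 = 10.588 cmH2O·s/L.
C = Vt/(Pplat − PEEP) = 430.0 / (14.0 − 5) = 430.0/9.0 = 47.778 mL/cmH2O.
τ = R × C = 10.588 × 0.04778 L/cmH2O = 0.5059 s.
t = −τ·ln(1 − 0.94) = −0.5059·ln(0.06) = 1.423 s.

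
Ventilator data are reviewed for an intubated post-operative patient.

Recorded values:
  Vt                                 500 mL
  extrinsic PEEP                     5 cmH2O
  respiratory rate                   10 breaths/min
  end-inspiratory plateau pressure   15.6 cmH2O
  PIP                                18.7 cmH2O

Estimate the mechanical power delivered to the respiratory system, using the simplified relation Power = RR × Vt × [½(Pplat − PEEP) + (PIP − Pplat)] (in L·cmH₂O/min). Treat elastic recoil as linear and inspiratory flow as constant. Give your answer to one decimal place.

Per-breath work = Vt × [½(Pplat−PEEP) + (PIP−Pplat)] = 0.500 × [0.5×10.6 + 3.1] = 0.500 × 8.4 = 4.2 L·cmH2O.
Power = 10 × 4.2 = 42.0 L·cmH2O/min.

42.0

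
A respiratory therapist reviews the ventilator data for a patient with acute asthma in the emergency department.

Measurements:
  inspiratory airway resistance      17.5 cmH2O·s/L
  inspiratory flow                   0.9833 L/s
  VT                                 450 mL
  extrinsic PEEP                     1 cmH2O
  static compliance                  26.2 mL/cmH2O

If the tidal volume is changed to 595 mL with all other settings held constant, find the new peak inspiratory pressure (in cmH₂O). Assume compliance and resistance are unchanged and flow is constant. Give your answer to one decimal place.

40.9

PIP = Vt/C + R·V̇ + PEEP (constant-flow equation of motion).
Only the elastic term changes: ΔPIP = ΔVt / C = (595 − 450) / 26.2 = 5.534 cmH2O.
Original PIP = 450/26.2 + 17.5×0.9833 + 1 = 35.383 cmH2O; new PIP = 35.383 + (5.534) = 40.917 cmH2O.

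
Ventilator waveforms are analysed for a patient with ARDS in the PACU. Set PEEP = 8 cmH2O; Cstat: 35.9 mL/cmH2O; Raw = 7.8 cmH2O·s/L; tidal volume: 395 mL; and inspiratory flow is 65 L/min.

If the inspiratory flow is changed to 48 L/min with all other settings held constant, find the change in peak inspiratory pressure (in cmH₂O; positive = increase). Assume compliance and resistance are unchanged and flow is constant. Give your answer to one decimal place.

Flow: 65 L/min ÷ 60 = 1.0833 L/s.
New flow: 48 L/min ÷ 60 = 0.8 L/s.
PIP = Vt/C + R·V̇ + PEEP (constant-flow equation of motion).
Only the resistive term changes: ΔPIP = R × ΔV̇ = 7.8 × (0.8 − 1.0833) = 7.8 × -0.2833 = -2.21 cmH2O.

-2.2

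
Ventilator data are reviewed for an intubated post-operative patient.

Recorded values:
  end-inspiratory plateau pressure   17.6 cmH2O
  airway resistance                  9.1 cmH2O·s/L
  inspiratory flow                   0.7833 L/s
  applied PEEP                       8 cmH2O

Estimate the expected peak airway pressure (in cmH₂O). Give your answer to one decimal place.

24.7

PIP = Pplat + Raw × flow = 17.6 + 9.1 × 0.7833 = 17.6 + 7.128 = 24.728 cmH2O.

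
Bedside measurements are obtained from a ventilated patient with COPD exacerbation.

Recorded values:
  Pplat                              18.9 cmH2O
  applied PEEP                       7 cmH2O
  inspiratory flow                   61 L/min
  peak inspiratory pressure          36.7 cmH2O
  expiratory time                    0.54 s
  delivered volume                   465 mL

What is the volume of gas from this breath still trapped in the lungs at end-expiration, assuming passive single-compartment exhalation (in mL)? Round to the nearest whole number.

211

Flow: 61 L/min ÷ 60 = 1.0167 L/s.
R = (PIP − Pplat)/V̇ = (36.7 − 18.9) / 1.0167 = 17.8/1.0167 = 17.508 cmH2O·s/L.
C = Vt/(Pplat − PEEP) = 465.0 / (18.9 − 7) = 465.0/11.9 = 39.076 mL/cmH2O.
τ = R × C = 17.508 × 0.03908 L/cmH2O = 0.6842 s.
Fraction remaining = e^(−Te/τ) = e^(−0.54/0.6842) = 0.4542.
Trapped volume = 465.0 × 0.4542 = 211.2 mL.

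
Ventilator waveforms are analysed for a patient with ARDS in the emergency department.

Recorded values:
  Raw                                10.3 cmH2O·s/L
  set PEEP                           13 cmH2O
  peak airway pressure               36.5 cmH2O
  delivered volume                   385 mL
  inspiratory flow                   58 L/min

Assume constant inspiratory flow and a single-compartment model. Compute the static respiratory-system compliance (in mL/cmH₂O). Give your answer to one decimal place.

28.4

Flow: 58 L/min ÷ 60 = 0.9667 L/s.
Equation of motion (constant flow): PIP = Vt/C + R·V̇ + PEEP.
Vt/C = PIP − R·V̇ − PEEP = 36.5 − 10.3×0.9667 − 13 = 36.5 − 9.957 − 13 = 13.543 cmH2O.
C = Vt / 13.543 = 385 / 13.543 = 28.428 mL/cmH2O.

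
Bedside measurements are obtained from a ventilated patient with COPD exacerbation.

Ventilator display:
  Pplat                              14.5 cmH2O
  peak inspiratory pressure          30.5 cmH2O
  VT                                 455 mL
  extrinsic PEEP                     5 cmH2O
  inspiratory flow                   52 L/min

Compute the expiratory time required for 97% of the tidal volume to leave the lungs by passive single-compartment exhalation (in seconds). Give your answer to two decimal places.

Flow: 52 L/min ÷ 60 = 0.8667 L/s.
R = (PIP − Pplat)/V̇ = (30.5 − 14.5) / 0.8667 = 16.0/0.8667 = 18.461 cmH2O·s/L.
C = Vt/(Pplat − PEEP) = 455.0 / (14.5 − 5) = 455.0/9.5 = 47.895 mL/cmH2O.
τ = R × C = 18.461 × 0.0479 L/cmH2O = 0.8843 s.
t = −τ·ln(1 − 0.97) = −0.8843·ln(0.03) = 3.101 s.

3.10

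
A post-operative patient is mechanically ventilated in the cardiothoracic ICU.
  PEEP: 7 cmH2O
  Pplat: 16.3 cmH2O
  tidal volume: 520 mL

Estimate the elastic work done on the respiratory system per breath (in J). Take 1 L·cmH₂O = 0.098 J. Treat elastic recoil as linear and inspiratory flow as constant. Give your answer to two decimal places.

Elastic work ≈ ½ × (Pplat − PEEP) × Vt = 0.5 × (16.3 − 7) × 0.520 L = 0.5 × 9.3 × 0.520 = 2.418 L·cmH2O.
× 0.098 J/(L·cmH2O) → 0.237 J.

0.24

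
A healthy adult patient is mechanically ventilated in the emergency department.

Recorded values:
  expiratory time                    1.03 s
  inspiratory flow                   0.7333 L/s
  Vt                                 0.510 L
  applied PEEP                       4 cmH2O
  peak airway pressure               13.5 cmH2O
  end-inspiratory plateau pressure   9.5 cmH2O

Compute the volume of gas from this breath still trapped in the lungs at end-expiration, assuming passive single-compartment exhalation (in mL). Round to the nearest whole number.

67

R = (PIP − Pplat)/V̇ = (13.5 − 9.5) / 0.7333 = 4.0/0.7333 = 5.455 cmH2O·s/L.
C = Vt/(Pplat − PEEP) = 510.0 / (9.5 − 4) = 510.0/5.5 = 92.727 mL/cmH2O.
τ = R × C = 5.455 × 0.09273 L/cmH2O = 0.5058 s.
Fraction remaining = e^(−Te/τ) = e^(−1.03/0.5058) = 0.1305.
Trapped volume = 510.0 × 0.1305 = 66.555 mL.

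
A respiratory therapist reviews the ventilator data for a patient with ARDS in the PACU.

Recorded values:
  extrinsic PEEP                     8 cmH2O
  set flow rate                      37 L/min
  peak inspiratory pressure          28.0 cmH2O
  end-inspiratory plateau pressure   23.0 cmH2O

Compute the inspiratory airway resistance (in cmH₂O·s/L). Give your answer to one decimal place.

8.1

Flow: 37 L/min ÷ 60 = 0.6167 L/s.
Raw = (PIP − Pplat) / flow = (28.0 − 23.0) / 0.6167 = 5.0 / 0.6167 = 8.108 cmH2O·s/L.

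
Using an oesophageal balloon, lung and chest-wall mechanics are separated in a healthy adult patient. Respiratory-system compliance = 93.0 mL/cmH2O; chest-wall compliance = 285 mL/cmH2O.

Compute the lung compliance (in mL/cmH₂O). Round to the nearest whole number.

138

1/CL = 1/Crs − 1/Ccw.
1/CL = 1/93.0 − 1/285 = 0.007244.
CL = 138.05 mL/cmH2O.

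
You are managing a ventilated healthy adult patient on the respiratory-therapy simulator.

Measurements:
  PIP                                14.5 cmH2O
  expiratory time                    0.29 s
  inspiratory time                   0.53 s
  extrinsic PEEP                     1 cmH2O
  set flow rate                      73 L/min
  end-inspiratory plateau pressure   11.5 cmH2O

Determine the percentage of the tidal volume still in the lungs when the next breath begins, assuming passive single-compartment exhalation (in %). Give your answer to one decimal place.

14.7

Flow: 73 L/min ÷ 60 = 1.2167 L/s.
Vt = flow × Ti = 1.2167 L/s × 0.53 s × 1000 mL/L = 644.85 mL.
R = (PIP − Pplat)/V̇ = (14.5 − 11.5) / 1.2167 = 3.0/1.2167 = 2.466 cmH2O·s/L.
C = Vt/(Pplat − PEEP) = 644.85 / (11.5 − 1) = 644.85/10.5 = 61.414 mL/cmH2O.
τ = R × C = 2.466 × 0.06141 L/cmH2O = 0.1514 s.
Fraction remaining at end-expiration = e^(−Te/τ) = e^(−0.29/0.1514) = 0.1473 → 14.73%.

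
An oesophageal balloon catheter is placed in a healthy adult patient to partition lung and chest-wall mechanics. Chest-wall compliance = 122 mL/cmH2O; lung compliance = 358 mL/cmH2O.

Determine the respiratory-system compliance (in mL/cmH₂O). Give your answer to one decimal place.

Lung and chest wall are elastances in series: 1/Crs = 1/CL + 1/Ccw.
1/Crs = 1/358 + 1/122 = 0.01099.
Crs = 90.992 mL/cmH2O.

91.0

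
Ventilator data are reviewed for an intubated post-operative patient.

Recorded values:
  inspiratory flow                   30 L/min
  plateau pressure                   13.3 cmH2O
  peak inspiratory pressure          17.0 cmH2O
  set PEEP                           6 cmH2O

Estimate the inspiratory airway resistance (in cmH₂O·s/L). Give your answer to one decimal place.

7.4

Flow: 30 L/min ÷ 60 = 0.5 L/s.
Raw = (PIP − Pplat) / flow = (17.0 − 13.3) / 0.5 = 3.7 / 0.5 = 7.4 cmH2O·s/L.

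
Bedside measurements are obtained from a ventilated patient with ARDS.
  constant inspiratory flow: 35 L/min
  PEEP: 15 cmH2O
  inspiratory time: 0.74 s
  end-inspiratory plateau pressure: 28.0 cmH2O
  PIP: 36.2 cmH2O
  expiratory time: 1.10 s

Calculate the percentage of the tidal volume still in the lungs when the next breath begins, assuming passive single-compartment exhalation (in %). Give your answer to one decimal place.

Flow: 35 L/min ÷ 60 = 0.5833 L/s.
Vt = flow × Ti = 0.5833 L/s × 0.74 s × 1000 mL/L = 431.64 mL.
R = (PIP − Pplat)/V̇ = (36.2 − 28.0) / 0.5833 = 8.2/0.5833 = 14.058 cmH2O·s/L.
C = Vt/(Pplat − PEEP) = 431.64 / (28.0 − 15) = 431.64/13.0 = 33.203 mL/cmH2O.
τ = R × C = 14.058 × 0.0332 L/cmH2O = 0.4667 s.
Fraction remaining at end-expiration = e^(−Te/τ) = e^(−1.10/0.4667) = 0.09471 → 9.471%.

9.5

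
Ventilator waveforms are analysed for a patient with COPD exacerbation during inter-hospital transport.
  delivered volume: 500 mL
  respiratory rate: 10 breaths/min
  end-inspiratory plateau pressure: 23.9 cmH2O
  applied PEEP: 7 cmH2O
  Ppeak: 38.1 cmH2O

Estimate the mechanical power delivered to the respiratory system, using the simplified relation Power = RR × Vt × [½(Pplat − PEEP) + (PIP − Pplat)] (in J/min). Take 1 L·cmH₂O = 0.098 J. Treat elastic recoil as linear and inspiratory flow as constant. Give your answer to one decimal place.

11.1

Per-breath work = Vt × [½(Pplat−PEEP) + (PIP−Pplat)] = 0.500 × [0.5×16.9 + 14.2] = 0.500 × 22.65 = 11.325 L·cmH2O.
Power = 10 × 11.325 = 113.25 L·cmH2O/min.
× 0.098 J/(L·cmH2O) → 11.099 J/min.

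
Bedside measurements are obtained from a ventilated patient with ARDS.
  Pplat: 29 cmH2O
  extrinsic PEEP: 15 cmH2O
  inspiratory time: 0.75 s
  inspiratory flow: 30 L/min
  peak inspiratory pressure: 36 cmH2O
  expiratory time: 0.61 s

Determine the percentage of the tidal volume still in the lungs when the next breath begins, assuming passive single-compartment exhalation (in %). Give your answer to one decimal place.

19.7

Flow: 30 L/min ÷ 60 = 0.5 L/s.
Vt = flow × Ti = 0.5 L/s × 0.75 s × 1000 mL/L = 375.0 mL.
R = (PIP − Pplat)/V̇ = (36 − 29) / 0.5 = 7.0/0.5 = 14.0 cmH2O·s/L.
C = Vt/(Pplat − PEEP) = 375.0 / (29 − 15) = 375.0/14.0 = 26.786 mL/cmH2O.
τ = R × C = 14.0 × 0.02679 L/cmH2O = 0.3751 s.
Fraction remaining at end-expiration = e^(−Te/τ) = e^(−0.61/0.3751) = 0.1967 → 19.67%.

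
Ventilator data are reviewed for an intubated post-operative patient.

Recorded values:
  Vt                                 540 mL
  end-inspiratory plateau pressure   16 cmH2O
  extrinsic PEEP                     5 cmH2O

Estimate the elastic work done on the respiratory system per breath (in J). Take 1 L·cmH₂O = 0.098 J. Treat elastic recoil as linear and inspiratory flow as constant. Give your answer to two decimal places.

0.29

Elastic work ≈ ½ × (Pplat − PEEP) × Vt = 0.5 × (16 − 5) × 0.540 L = 0.5 × 11.0 × 0.540 = 2.97 L·cmH2O.
× 0.098 J/(L·cmH2O) → 0.2911 J.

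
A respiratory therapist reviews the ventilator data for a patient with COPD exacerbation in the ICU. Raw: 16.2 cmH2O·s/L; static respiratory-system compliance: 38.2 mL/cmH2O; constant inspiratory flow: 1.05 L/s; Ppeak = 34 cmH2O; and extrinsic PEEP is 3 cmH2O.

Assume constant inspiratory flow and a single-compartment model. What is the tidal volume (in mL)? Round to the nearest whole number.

534

Equation of motion (constant flow): PIP = Vt/C + R·V̇ + PEEP.
Vt/C = PIP − R·V̇ − PEEP = 34 − 17.01 − 3 = 13.99 cmH2O.
Vt = C × 13.99 = 38.2 × 13.99 = 534.42 mL.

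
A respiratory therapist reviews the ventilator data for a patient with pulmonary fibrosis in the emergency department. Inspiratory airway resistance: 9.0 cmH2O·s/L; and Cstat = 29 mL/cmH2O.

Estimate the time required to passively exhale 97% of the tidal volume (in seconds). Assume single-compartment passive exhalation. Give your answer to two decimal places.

0.92

τ = R × C = 9.0 × 29 mL/cmH2O = 9.0 × 0.029 L/cmH2O = 0.261 s.
Exhaled fraction f = 1 − e^(−t/τ) → t = −τ·ln(1 − f) = −0.261·ln(0.03) = 0.9152 s.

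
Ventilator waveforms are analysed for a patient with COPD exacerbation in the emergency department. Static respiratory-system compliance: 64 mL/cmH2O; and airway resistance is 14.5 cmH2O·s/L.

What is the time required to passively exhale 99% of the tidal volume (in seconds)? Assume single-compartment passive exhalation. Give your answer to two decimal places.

τ = R × C = 14.5 × 64 mL/cmH2O = 14.5 × 0.064 L/cmH2O = 0.928 s.
Exhaled fraction f = 1 − e^(−t/τ) → t = −τ·ln(1 − f) = −0.928·ln(0.01) = 4.274 s.

4.27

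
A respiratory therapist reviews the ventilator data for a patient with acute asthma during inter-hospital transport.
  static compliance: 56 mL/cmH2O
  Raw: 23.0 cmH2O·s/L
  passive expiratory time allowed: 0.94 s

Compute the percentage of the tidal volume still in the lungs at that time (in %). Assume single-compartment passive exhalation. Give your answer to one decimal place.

τ = R × C = 23.0 × 56 mL/cmH2O = 23.0 × 0.056 L/cmH2O = 1.288 s.
Passive exhalation: V(t)/V₀ = e^(−t/τ) = e^(−0.94/1.288) = 0.482.
Fraction remaining = 0.482 → 48.2%.

48.2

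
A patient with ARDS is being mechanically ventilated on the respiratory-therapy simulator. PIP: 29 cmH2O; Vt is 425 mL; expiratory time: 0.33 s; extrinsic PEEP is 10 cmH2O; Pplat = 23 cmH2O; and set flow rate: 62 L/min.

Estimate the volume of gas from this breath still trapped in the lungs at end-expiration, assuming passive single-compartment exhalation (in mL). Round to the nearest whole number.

75

Flow: 62 L/min ÷ 60 = 1.0333 L/s.
R = (PIP − Pplat)/V̇ = (29 − 23) / 1.0333 = 6.0/1.0333 = 5.807 cmH2O·s/L.
C = Vt/(Pplat − PEEP) = 425.0 / (23 − 10) = 425.0/13.0 = 32.692 mL/cmH2O.
τ = R × C = 5.807 × 0.03269 L/cmH2O = 0.1898 s.
Fraction remaining = e^(−Te/τ) = e^(−0.33/0.1898) = 0.1758.
Trapped volume = 425.0 × 0.1758 = 74.715 mL.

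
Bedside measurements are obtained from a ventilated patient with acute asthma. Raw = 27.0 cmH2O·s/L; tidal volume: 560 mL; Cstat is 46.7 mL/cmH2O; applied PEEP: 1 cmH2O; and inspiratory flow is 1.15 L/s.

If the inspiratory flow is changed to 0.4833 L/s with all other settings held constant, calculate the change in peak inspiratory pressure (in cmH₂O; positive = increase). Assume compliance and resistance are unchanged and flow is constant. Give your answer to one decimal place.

PIP = Vt/C + R·V̇ + PEEP (constant-flow equation of motion).
Only the resistive term changes: ΔPIP = R × ΔV̇ = 27.0 × (0.4833 − 1.15) = 27.0 × -0.6667 = -18.001 cmH2O.

-18.0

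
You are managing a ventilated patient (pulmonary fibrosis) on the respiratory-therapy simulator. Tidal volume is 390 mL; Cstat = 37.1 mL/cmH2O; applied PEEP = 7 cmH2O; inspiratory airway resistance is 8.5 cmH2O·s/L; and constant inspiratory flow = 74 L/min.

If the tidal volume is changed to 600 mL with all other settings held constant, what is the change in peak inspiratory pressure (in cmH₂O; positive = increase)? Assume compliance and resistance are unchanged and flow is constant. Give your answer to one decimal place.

5.7

PIP = Vt/C + R·V̇ + PEEP (constant-flow equation of motion).
Only the elastic term changes: ΔPIP = ΔVt / C = (600 − 390) / 37.1 = 5.66 cmH2O.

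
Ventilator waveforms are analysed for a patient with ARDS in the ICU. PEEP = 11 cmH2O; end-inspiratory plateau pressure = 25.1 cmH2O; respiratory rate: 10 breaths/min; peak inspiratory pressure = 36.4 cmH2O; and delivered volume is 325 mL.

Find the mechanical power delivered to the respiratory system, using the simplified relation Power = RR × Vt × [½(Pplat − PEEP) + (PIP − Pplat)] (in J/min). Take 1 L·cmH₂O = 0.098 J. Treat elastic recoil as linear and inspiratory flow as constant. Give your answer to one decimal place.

5.8

Per-breath work = Vt × [½(Pplat−PEEP) + (PIP−Pplat)] = 0.325 × [0.5×14.1 + 11.3] = 0.325 × 18.35 = 5.964 L·cmH2O.
Power = 10 × 5.964 = 59.64 L·cmH2O/min.
× 0.098 J/(L·cmH2O) → 5.845 J/min.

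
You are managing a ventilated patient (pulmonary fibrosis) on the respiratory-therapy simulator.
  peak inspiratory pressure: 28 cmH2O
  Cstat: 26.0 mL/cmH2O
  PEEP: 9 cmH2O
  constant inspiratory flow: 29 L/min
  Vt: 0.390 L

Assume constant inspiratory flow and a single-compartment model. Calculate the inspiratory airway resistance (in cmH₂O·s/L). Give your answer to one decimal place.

8.3

Flow: 29 L/min ÷ 60 = 0.4833 L/s.
Equation of motion (constant flow): PIP = Vt/C + R·V̇ + PEEP.
R·V̇ = PIP − Vt/C − PEEP = 28 − 390/26.0 − 9 = 28 − 15.0 − 9 = 4.0 cmH2O.
R = 4.0 / 0.4833 = 8.276 cmH2O·s/L.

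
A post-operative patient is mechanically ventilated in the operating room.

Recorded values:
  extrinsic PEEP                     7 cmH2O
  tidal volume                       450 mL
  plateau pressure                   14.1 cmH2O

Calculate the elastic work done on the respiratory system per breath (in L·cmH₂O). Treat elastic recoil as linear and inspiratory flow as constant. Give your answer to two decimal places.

1.60

Elastic work ≈ ½ × (Pplat − PEEP) × Vt = 0.5 × (14.1 − 7) × 0.450 L = 0.5 × 7.1 × 0.450 = 1.598 L·cmH2O.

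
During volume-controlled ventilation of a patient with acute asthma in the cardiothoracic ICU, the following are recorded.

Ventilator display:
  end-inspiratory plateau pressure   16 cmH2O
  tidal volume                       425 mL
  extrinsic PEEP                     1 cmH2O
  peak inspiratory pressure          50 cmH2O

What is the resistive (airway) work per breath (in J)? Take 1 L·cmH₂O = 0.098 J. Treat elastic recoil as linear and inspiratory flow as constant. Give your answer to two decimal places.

1.42

With constant inspiratory flow the resistive pressure is constant at PIP − Pplat = 50 − 16 = 34.0 cmH2O, so resistive work = 34.0 × 0.425 = 14.45 L·cmH2O.
× 0.098 J/(L·cmH2O) → 1.416 J.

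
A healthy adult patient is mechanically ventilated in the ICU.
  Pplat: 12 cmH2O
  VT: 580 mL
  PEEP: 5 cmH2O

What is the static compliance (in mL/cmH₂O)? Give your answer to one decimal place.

82.9

Cstat = Vt / (Pplat − PEEP) = 580 / (12 − 5) = 580 / 7.0 = 82.857 mL/cmH2O.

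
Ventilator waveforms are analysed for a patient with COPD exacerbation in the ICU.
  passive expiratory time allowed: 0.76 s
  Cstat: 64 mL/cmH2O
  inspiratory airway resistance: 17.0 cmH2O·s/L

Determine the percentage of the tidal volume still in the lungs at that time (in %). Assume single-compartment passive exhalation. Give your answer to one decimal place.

49.7

τ = R × C = 17.0 × 64 mL/cmH2O = 17.0 × 0.064 L/cmH2O = 1.088 s.
Passive exhalation: V(t)/V₀ = e^(−t/τ) = e^(−0.76/1.088) = 0.4973.
Fraction remaining = 0.4973 → 49.73%.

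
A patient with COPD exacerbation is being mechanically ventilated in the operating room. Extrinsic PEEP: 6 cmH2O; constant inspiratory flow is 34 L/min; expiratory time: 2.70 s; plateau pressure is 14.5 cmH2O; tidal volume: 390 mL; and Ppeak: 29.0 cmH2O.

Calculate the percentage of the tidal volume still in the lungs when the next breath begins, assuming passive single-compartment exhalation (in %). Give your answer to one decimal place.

Flow: 34 L/min ÷ 60 = 0.5667 L/s.
R = (PIP − Pplat)/V̇ = (29.0 − 14.5) / 0.5667 = 14.5/0.5667 = 25.587 cmH2O·s/L.
C = Vt/(Pplat − PEEP) = 390.0 / (14.5 − 6) = 390.0/8.5 = 45.882 mL/cmH2O.
τ = R × C = 25.587 × 0.04588 L/cmH2O = 1.174 s.
Fraction remaining at end-expiration = e^(−Te/τ) = e^(−2.70/1.174) = 0.1003 → 10.03%.

10.0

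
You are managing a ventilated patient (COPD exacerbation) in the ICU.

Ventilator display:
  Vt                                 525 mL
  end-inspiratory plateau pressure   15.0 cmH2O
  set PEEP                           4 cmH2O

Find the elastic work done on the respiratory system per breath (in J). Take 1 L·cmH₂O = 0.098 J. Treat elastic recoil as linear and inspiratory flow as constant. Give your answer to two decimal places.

Elastic work ≈ ½ × (Pplat − PEEP) × Vt = 0.5 × (15.0 − 4) × 0.525 L = 0.5 × 11.0 × 0.525 = 2.888 L·cmH2O.
× 0.098 J/(L·cmH2O) → 0.283 J.

0.28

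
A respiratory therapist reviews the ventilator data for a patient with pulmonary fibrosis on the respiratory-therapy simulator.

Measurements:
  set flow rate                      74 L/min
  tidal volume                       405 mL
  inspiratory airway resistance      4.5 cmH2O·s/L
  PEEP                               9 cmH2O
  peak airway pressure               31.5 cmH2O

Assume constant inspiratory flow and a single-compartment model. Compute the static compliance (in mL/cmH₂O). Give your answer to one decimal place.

Flow: 74 L/min ÷ 60 = 1.2333 L/s.
Equation of motion (constant flow): PIP = Vt/C + R·V̇ + PEEP.
Vt/C = PIP − R·V̇ − PEEP = 31.5 − 4.5×1.2333 − 9 = 31.5 − 5.55 − 9 = 16.95 cmH2O.
C = Vt / 16.95 = 405 / 16.95 = 23.894 mL/cmH2O.

23.9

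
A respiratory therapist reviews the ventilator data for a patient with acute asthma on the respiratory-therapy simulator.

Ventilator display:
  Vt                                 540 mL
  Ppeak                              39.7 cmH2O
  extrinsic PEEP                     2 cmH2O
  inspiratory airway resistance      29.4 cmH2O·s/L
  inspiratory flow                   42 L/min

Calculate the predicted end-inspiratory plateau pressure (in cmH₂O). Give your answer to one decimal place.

19.1

Flow: 42 L/min ÷ 60 = 0.7 L/s.
Pplat = PIP − Raw × flow = 39.7 − 29.4 × 0.7 = 39.7 − 20.58 = 19.12 cmH2O.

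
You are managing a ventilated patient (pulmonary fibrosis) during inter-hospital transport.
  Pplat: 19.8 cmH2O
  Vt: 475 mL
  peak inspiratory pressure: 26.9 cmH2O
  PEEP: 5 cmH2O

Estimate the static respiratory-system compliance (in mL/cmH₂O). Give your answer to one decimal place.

32.1

Cstat = Vt / (Pplat − PEEP) = 475 / (19.8 − 5) = 475 / 14.8 = 32.095 mL/cmH2O.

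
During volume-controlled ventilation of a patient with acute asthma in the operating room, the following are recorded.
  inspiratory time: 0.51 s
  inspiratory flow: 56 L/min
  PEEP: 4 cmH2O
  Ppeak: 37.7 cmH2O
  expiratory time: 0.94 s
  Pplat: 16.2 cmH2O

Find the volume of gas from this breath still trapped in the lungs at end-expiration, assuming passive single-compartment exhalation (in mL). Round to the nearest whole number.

Flow: 56 L/min ÷ 60 = 0.9333 L/s.
Vt = flow × Ti = 0.9333 L/s × 0.51 s × 1000 mL/L = 475.98 mL.
R = (PIP − Pplat)/V̇ = (37.7 − 16.2) / 0.9333 = 21.5/0.9333 = 23.037 cmH2O·s/L.
C = Vt/(Pplat − PEEP) = 475.98 / (16.2 − 4) = 475.98/12.2 = 39.015 mL/cmH2O.
τ = R × C = 23.037 × 0.03902 L/cmH2O = 0.8989 s.
Fraction remaining = e^(−Te/τ) = e^(−0.94/0.8989) = 0.3514.
Trapped volume = 475.98 × 0.3514 = 167.26 mL.

167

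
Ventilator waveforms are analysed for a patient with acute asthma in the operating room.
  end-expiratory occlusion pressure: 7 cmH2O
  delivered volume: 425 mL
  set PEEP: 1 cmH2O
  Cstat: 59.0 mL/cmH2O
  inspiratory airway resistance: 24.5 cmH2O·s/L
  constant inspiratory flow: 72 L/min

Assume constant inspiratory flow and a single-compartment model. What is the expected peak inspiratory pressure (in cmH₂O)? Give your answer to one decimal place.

43.6

Flow: 72 L/min ÷ 60 = 1.2 L/s.
Total PEEP = 7 cmH2O (set 1 + intrinsic 6); this is the baseline alveolar pressure.
Equation of motion (constant flow): PIP = Vt/C + R·V̇ + PEEP.
PIP = 425/59.0 + 24.5×1.2 + 7 = 7.203 + 29.4 + 7 = 43.603 cmH2O.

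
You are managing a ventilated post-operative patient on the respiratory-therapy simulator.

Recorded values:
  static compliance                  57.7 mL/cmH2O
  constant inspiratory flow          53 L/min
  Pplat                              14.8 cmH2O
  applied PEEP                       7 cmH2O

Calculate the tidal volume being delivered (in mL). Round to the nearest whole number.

450

Vt = Cstat × (Pplat − PEEP) = 57.7 × (14.8 − 7) = 57.7 × 7.8 = 450.06 mL.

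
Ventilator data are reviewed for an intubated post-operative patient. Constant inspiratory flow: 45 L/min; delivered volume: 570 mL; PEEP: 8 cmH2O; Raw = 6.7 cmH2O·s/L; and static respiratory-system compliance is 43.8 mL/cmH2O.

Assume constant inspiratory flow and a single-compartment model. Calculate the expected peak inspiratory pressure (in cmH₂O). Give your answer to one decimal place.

26.0

Flow: 45 L/min ÷ 60 = 0.75 L/s.
Equation of motion (constant flow): PIP = Vt/C + R·V̇ + PEEP.
PIP = 570/43.8 + 6.7×0.75 + 8 = 13.014 + 5.025 + 8 = 26.039 cmH2O.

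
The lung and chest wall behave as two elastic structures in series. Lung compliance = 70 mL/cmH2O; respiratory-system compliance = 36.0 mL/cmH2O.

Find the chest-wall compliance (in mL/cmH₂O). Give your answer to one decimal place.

1/Ccw = 1/Crs − 1/CL.
1/Ccw = 1/36.0 − 1/70 = 0.01349.
Ccw = 74.129 mL/cmH2O.

74.1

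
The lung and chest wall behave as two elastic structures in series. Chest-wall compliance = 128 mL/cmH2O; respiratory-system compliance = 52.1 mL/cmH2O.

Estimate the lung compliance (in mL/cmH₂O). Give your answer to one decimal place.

1/CL = 1/Crs − 1/Ccw.
1/CL = 1/52.1 − 1/128 = 0.01138.
CL = 87.873 mL/cmH2O.

87.9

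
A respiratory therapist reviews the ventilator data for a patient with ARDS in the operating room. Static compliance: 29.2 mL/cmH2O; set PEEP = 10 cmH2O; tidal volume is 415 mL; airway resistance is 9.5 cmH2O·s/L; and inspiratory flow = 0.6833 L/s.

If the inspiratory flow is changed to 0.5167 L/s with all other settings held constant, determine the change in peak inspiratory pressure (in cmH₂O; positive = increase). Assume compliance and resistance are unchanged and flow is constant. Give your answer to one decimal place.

PIP = Vt/C + R·V̇ + PEEP (constant-flow equation of motion).
Only the resistive term changes: ΔPIP = R × ΔV̇ = 9.5 × (0.5167 − 0.6833) = 9.5 × -0.1666 = -1.583 cmH2O.

-1.6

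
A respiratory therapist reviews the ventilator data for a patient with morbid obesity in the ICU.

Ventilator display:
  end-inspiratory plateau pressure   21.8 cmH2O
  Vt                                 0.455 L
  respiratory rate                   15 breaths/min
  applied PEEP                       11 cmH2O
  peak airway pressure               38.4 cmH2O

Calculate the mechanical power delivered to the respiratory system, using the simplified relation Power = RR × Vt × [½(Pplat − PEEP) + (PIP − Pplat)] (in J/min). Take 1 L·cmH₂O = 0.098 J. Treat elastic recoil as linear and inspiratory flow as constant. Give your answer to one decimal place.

Per-breath work = Vt × [½(Pplat−PEEP) + (PIP−Pplat)] = 0.455 × [0.5×10.8 + 16.6] = 0.455 × 22.0 = 10.01 L·cmH2O.
Power = 15 × 10.01 = 150.15 L·cmH2O/min.
× 0.098 J/(L·cmH2O) → 14.715 J/min.

14.7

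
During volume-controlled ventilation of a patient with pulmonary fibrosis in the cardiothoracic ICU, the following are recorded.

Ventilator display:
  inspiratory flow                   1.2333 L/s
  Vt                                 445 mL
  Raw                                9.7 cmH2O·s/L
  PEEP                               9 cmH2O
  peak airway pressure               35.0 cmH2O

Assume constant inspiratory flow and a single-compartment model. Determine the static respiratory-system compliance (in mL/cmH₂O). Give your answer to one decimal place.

Equation of motion (constant flow): PIP = Vt/C + R·V̇ + PEEP.
Vt/C = PIP − R·V̇ − PEEP = 35.0 − 9.7×1.2333 − 9 = 35.0 − 11.963 − 9 = 14.037 cmH2O.
C = Vt / 14.037 = 445 / 14.037 = 31.702 mL/cmH2O.

31.7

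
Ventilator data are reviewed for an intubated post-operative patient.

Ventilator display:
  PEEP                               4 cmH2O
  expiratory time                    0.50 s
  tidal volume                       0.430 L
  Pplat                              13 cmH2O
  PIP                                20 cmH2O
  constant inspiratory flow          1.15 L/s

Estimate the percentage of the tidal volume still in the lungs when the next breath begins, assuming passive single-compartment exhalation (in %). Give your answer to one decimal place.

17.9

R = (PIP − Pplat)/V̇ = (20 − 13) / 1.15 = 7.0/1.15 = 6.087 cmH2O·s/L.
C = Vt/(Pplat − PEEP) = 430.0 / (13 − 4) = 430.0/9.0 = 47.778 mL/cmH2O.
τ = R × C = 6.087 × 0.04778 L/cmH2O = 0.2908 s.
Fraction remaining at end-expiration = e^(−Te/τ) = e^(−0.50/0.2908) = 0.1792 → 17.92%.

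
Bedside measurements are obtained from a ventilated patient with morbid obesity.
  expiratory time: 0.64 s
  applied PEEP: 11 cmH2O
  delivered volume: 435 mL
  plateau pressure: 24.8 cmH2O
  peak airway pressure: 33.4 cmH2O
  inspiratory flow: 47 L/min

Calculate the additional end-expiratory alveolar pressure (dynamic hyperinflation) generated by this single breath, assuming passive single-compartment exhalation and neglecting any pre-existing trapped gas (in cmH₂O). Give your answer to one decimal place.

2.2

Flow: 47 L/min ÷ 60 = 0.7833 L/s.
R = (PIP − Pplat)/V̇ = (33.4 − 24.8) / 0.7833 = 8.6/0.7833 = 10.979 cmH2O·s/L.
C = Vt/(Pplat − PEEP) = 435.0 / (24.8 − 11) = 435.0/13.8 = 31.522 mL/cmH2O.
τ = R × C = 10.979 × 0.03152 L/cmH2O = 0.3461 s.
Fraction remaining = e^(−Te/τ) = e^(−0.64/0.3461) = 0.1574; trapped volume = 435.0 × 0.1574 = 68.469 mL.
Additional alveolar pressure from trapping ≈ V_trapped / C = 68.469 / 31.522 = 2.172 cmH2O.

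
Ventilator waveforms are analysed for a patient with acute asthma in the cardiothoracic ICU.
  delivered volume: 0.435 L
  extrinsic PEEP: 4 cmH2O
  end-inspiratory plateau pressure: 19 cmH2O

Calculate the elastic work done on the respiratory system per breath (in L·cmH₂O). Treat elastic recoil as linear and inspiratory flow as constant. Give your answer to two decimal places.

Elastic work ≈ ½ × (Pplat − PEEP) × Vt = 0.5 × (19 − 4) × 0.435 L = 0.5 × 15.0 × 0.435 = 3.263 L·cmH2O.

3.26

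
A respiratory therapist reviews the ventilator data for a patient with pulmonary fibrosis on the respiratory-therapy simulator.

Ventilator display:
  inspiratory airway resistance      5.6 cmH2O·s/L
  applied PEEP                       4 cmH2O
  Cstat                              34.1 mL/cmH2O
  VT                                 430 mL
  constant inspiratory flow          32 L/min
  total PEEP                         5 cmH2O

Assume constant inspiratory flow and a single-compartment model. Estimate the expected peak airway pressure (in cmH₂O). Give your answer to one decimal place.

Flow: 32 L/min ÷ 60 = 0.5333 L/s.
Total PEEP = 5 cmH2O (set 4 + intrinsic 1); this is the baseline alveolar pressure.
Equation of motion (constant flow): PIP = Vt/C + R·V̇ + PEEP.
PIP = 430/34.1 + 5.6×0.5333 + 5 = 12.61 + 2.986 + 5 = 20.596 cmH2O.

20.6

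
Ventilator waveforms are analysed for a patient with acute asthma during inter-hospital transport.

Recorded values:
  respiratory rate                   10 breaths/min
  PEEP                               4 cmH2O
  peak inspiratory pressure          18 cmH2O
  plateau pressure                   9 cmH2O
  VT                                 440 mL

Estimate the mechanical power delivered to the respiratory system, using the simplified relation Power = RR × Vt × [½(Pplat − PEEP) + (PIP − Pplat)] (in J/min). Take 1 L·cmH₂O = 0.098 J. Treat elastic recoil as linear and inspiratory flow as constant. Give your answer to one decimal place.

Per-breath work = Vt × [½(Pplat−PEEP) + (PIP−Pplat)] = 0.440 × [0.5×5.0 + 9.0] = 0.440 × 11.5 = 5.06 L·cmH2O.
Power = 10 × 5.06 = 50.6 L·cmH2O/min.
× 0.098 J/(L·cmH2O) → 4.959 J/min.

5.0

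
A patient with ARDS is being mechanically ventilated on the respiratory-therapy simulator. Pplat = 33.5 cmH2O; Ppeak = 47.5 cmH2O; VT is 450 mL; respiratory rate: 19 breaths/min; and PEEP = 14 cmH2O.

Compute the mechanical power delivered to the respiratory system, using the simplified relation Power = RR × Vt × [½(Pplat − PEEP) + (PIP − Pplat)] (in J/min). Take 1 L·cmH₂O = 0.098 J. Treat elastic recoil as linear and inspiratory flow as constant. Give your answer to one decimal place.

Per-breath work = Vt × [½(Pplat−PEEP) + (PIP−Pplat)] = 0.450 × [0.5×19.5 + 14.0] = 0.450 × 23.75 = 10.688 L·cmH2O.
Power = 19 × 10.688 = 203.07 L·cmH2O/min.
× 0.098 J/(L·cmH2O) → 19.901 J/min.

19.9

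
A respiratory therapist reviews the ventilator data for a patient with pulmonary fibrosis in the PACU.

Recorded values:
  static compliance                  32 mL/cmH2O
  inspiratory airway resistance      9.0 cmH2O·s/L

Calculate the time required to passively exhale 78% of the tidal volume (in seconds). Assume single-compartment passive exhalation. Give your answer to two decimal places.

τ = R × C = 9.0 × 32 mL/cmH2O = 9.0 × 0.032 L/cmH2O = 0.288 s.
Exhaled fraction f = 1 − e^(−t/τ) → t = −τ·ln(1 − f) = −0.288·ln(0.22) = 0.4361 s.

0.44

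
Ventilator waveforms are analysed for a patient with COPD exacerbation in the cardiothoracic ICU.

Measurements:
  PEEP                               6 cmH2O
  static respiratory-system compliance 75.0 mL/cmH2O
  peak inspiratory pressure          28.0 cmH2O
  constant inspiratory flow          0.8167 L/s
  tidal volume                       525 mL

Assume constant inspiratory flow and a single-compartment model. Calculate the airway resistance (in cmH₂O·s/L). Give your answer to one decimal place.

Equation of motion (constant flow): PIP = Vt/C + R·V̇ + PEEP.
R·V̇ = PIP − Vt/C − PEEP = 28.0 − 525/75.0 − 6 = 28.0 − 7.0 − 6 = 15.0 cmH2O.
R = 15.0 / 0.8167 = 18.367 cmH2O·s/L.

18.4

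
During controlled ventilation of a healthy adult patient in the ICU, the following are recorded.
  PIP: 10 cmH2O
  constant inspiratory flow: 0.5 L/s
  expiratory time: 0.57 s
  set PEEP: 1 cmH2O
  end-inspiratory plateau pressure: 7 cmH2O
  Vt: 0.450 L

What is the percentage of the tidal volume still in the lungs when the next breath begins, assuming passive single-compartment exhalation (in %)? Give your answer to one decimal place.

R = (PIP − Pplat)/V̇ = (10 − 7) / 0.5 = 3.0/0.5 = 6.0 cmH2O·s/L.
C = Vt/(Pplat − PEEP) = 450.0 / (7 − 1) = 450.0/6.0 = 75.0 mL/cmH2O.
τ = R × C = 6.0 × 0.075 L/cmH2O = 0.45 s.
Fraction remaining at end-expiration = e^(−Te/τ) = e^(−0.57/0.45) = 0.2818 → 28.18%.

28.2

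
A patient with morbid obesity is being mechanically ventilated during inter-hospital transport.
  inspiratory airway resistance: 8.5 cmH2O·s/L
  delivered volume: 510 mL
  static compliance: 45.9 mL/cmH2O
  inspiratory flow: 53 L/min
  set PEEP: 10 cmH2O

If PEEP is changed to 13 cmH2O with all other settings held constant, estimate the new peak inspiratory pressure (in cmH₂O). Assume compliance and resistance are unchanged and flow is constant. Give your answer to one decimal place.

Flow: 53 L/min ÷ 60 = 0.8833 L/s.
PIP = Vt/C + R·V̇ + PEEP (constant-flow equation of motion).
Only the baseline term changes: ΔPIP = ΔPEEP = 13 − 10 = 3.0 cmH2O.
Original PIP = 510/45.9 + 8.5×0.8833 + 10 = 28.619 cmH2O; new PIP = 28.619 + (3.0) = 31.619 cmH2O.

31.6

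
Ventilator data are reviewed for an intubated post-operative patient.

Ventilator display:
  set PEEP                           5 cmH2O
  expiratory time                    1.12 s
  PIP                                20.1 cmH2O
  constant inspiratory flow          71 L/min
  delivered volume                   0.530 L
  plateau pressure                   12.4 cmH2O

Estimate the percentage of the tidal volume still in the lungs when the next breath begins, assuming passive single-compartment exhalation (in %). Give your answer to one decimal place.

9.0

Flow: 71 L/min ÷ 60 = 1.1833 L/s.
R = (PIP − Pplat)/V̇ = (20.1 − 12.4) / 1.1833 = 7.7/1.1833 = 6.507 cmH2O·s/L.
C = Vt/(Pplat − PEEP) = 530.0 / (12.4 − 5) = 530.0/7.4 = 71.622 mL/cmH2O.
τ = R × C = 6.507 × 0.07162 L/cmH2O = 0.466 s.
Fraction remaining at end-expiration = e^(−Te/τ) = e^(−1.12/0.466) = 0.09041 → 9.041%.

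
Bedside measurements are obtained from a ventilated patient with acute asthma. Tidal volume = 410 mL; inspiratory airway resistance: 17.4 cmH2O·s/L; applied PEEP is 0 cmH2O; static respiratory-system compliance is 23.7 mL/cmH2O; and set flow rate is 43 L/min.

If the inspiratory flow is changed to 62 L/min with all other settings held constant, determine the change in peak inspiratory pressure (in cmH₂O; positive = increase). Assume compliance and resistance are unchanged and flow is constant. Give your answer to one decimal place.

5.5

Flow: 43 L/min ÷ 60 = 0.7167 L/s.
New flow: 62 L/min ÷ 60 = 1.0333 L/s.
PIP = Vt/C + R·V̇ + PEEP (constant-flow equation of motion).
Only the resistive term changes: ΔPIP = R × ΔV̇ = 17.4 × (1.0333 − 0.7167) = 17.4 × 0.3166 = 5.509 cmH2O.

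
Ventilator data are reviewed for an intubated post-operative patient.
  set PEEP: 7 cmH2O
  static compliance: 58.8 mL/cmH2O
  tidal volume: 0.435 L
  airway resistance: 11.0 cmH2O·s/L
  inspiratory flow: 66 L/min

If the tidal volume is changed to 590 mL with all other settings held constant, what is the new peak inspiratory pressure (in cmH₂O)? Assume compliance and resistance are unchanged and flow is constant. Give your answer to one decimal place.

29.1

Flow: 66 L/min ÷ 60 = 1.1 L/s.
PIP = Vt/C + R·V̇ + PEEP (constant-flow equation of motion).
Only the elastic term changes: ΔPIP = ΔVt / C = (590 − 435) / 58.8 = 2.636 cmH2O.
Original PIP = 435/58.8 + 11.0×1.1 + 7 = 26.498 cmH2O; new PIP = 26.498 + (2.636) = 29.134 cmH2O.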